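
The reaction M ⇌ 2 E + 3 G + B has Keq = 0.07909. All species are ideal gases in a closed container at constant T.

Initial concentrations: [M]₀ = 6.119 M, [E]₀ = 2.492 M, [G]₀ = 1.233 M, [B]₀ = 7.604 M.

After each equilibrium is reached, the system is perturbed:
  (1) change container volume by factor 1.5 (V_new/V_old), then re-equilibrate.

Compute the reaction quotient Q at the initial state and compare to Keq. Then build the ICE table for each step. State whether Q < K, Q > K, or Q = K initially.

Q₀ = 14.47; Q > K (proceeds reverse)

Q₀ = 14.47 vs Keq = 0.07909 ⇒ Q>K, reverse
Step 1:
                  M         E         G         B
  Initial     6.119     2.492     1.233     7.604
  Change     0.3199   -0.6399   -0.9598   -0.3199
  Equil       6.439     1.852    0.2732     7.284
  solve Keq expr → x = -0.3199; check Q = 0.07909
Then change container volume by factor 1.5 (V_new/V_old).
Step 2:
                  M         E         G         B
  Initial     4.293     1.235    0.1821     4.856
  Change   -0.05155    0.1031    0.1546   0.05155
  Equil       4.241     1.338    0.3368     4.908
  solve Keq expr → x = 0.05155; check Q = 0.07909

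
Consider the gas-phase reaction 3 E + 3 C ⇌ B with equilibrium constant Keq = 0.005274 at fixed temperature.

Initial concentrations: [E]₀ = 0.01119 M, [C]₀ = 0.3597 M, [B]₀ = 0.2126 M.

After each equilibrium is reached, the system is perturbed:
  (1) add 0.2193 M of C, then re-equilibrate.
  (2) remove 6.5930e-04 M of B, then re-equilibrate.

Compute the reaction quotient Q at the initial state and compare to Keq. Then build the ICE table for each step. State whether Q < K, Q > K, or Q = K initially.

Q₀ = 3.2603e+06; Q > K (proceeds reverse)

Q₀ = 3.2603e+06 vs Keq = 0.005274 ⇒ Q>K, reverse
Step 1:
                    E           C           B
  I           0.01119      0.3597      0.2126
  C            0.6336      0.6336     -0.2112
  E            0.6448      0.9933    0.001386
  solve Keq expr → x = -0.2112; check Q = 0.005274
Then add 0.2193 M of C.
Step 2:
                    E           C           B
  I            0.6448       1.213    0.001386
  C         -0.003234   -0.003234    0.001078
  E            0.6416       1.209    0.002464
  solve Keq expr → x = 0.001078; check Q = 0.005274
Then remove 6.5930e-04 M of B.
Step 3:
                    E           C           B
  I            0.6416       1.209    0.001805
  C         -0.001879   -0.001879  6.2635e-04
  E            0.6397       1.208    0.002431
  solve Keq expr → x = 6.2635e-04; check Q = 0.005274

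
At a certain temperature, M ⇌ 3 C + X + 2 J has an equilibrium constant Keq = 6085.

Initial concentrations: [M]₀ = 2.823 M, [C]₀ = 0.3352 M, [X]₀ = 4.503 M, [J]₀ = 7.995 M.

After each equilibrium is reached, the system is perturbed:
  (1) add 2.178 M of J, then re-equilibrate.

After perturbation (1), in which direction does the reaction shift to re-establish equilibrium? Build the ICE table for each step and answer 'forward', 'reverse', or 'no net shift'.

Q₀ = 3.84 vs Keq = 6085 ⇒ Q<K, forward
Step 1:
                   M          C          X          J
  init         2.823     0.3352      4.503      7.995
  Δ          -0.8485      2.545     0.8485      1.697
  eq           1.975      2.881      5.351      9.692
  solve Keq expr → x = 0.8485; check Q = 6085
Then add 2.178 M of J.
Step 2:
                   M          C          X          J
  init         1.975      2.881      5.351      11.87
  Δ          0.09404    -0.2821   -0.09404    -0.1881
  eq           2.069      2.598      5.257      11.68
  solve Keq expr → x = -0.09404; check Q = 6085

Direction: reverse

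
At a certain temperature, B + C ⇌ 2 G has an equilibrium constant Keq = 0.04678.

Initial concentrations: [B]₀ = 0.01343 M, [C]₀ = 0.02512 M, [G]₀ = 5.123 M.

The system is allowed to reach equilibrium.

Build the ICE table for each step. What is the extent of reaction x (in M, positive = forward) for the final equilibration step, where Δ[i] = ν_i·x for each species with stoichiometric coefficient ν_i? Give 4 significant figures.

Q₀ = 7.7795e+04 vs Keq = 0.04678 ⇒ Q>K, reverse
Step 1:
                  B         C         G
  I         0.01343   0.02512     5.123
  C            2.31      2.31    -4.619
  E           2.323     2.335    0.5037
  solve Keq expr → x = -2.31; check Q = 0.04678

x = -2.31 M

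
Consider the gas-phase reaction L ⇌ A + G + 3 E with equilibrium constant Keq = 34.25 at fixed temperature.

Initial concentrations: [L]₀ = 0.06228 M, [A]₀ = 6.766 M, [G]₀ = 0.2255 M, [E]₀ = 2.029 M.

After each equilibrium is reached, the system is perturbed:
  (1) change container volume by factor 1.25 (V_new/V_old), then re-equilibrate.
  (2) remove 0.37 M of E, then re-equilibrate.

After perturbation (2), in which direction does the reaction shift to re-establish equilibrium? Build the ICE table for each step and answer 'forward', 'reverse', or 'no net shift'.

Direction: forward

Q₀ = 204.6 vs Keq = 34.25 ⇒ Q>K, reverse
Step 1:
                  L         A         G         E
  I         0.06228     6.766    0.2255     2.029
  C         0.08699  -0.08699  -0.08699    -0.261
  E          0.1493     6.679    0.1385     1.768
  solve Keq expr → x = -0.08699; check Q = 34.25
Then change container volume by factor 1.25 (V_new/V_old).
Step 2:
                  L         A         G         E
  I          0.1194     5.343    0.1108     1.414
  C          -0.037     0.037     0.037     0.111
  E         0.08242      5.38    0.1478     1.525
  solve Keq expr → x = 0.037; check Q = 34.25
Then remove 0.37 M of E.
Step 3:
                  L         A         G         E
  I         0.08242      5.38    0.1478     1.155
  C        -0.02892   0.02892   0.02892   0.08676
  E          0.0535     5.409    0.1767     1.242
  solve Keq expr → x = 0.02892; check Q = 34.25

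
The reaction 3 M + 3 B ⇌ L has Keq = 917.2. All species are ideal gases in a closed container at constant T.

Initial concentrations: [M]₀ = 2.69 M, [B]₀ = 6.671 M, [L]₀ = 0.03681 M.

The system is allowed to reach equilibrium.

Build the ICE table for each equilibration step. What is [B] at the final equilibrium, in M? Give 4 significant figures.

Q₀ = 6.3700e-06 vs Keq = 917.2 ⇒ Q<K, forward
Step 1:
                    M           B           L
  init           2.69       6.671     0.03681
  Δ            -2.665      -2.665      0.8883
  eq          0.02503       4.006      0.9251
  solve Keq expr → x = 0.8883; check Q = 917.2

[B]_eq = 4.006 M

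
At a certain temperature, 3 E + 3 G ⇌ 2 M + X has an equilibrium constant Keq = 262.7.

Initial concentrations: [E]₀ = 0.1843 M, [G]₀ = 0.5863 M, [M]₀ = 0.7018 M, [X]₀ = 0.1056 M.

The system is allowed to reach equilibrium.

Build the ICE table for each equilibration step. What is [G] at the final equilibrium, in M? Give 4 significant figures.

Q₀ = 41.22 vs Keq = 262.7 ⇒ Q<K, forward
Step 1:
                  E         G         M         X
  I          0.1843    0.5863    0.7018    0.1056
  C         -0.0618   -0.0618    0.0412    0.0206
  E          0.1225    0.5245     0.743    0.1262
  solve Keq expr → x = 0.0206; check Q = 262.7

[G]_eq = 0.5245 M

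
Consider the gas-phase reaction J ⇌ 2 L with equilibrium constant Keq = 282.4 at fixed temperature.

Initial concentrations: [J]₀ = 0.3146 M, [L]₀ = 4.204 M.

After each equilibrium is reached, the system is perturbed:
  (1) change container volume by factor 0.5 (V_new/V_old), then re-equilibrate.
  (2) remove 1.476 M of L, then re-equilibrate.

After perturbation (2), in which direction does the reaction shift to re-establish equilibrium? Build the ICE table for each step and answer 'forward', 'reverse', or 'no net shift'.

Q₀ = 56.18 vs Keq = 282.4 ⇒ Q<K, forward
Step 1:
                  J         L
  I          0.3146     4.204
  C         -0.2371    0.4742
  E          0.0775     4.678
  solve Keq expr → x = 0.2371; check Q = 282.4
Then change container volume by factor 0.5 (V_new/V_old).
Step 2:
                  J         L
  I           0.155     9.356
  C          0.1371   -0.2742
  E          0.2921     9.082
  solve Keq expr → x = -0.1371; check Q = 282.4
Then remove 1.476 M of L.
Step 3:
                  J         L
  I          0.2921     7.606
  C        -0.07866    0.1573
  E          0.2134     7.764
  solve Keq expr → x = 0.07866; check Q = 282.4

Direction: forward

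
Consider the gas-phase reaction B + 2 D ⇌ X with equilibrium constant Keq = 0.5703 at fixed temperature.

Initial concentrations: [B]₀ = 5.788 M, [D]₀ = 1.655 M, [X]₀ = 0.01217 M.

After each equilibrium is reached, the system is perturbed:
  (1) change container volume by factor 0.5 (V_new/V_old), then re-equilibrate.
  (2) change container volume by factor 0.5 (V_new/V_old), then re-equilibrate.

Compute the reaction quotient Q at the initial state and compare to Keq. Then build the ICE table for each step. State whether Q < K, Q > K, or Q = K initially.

Q₀ = 7.6765e-04 vs Keq = 0.5703 ⇒ Q<K, forward
Step 1:
                  B         D         X
  init        5.788     1.655   0.01217
  Δ         -0.6001      -1.2    0.6001
  eq          5.188    0.4549    0.6122
  solve Keq expr → x = 0.6001; check Q = 0.5703
Then change container volume by factor 0.5 (V_new/V_old).
Step 2:
                  B         D         X
  init        10.38    0.9098     1.224
  Δ         -0.2065   -0.4131    0.2065
  eq          10.17    0.4967     1.431
  solve Keq expr → x = 0.2065; check Q = 0.5703
Then change container volume by factor 0.5 (V_new/V_old).
Step 3:
                  B         D         X
  init        20.34    0.9935     2.862
  Δ         -0.2368   -0.4736    0.2368
  eq           20.1    0.5199     3.099
  solve Keq expr → x = 0.2368; check Q = 0.5703

Q₀ = 7.6765e-04; Q < K (proceeds forward)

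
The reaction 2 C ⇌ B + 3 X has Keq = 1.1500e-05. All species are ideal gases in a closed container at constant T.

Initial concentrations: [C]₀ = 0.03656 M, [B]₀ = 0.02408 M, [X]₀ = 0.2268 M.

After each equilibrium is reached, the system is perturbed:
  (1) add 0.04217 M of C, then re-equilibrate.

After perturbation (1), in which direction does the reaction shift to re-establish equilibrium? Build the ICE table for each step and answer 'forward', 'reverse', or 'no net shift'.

Q₀ = 0.2102 vs Keq = 1.1500e-05 ⇒ Q>K, reverse
Step 1:
                    C           B           X
  Initial     0.03656     0.02408      0.2268
  Change      0.04812    -0.02406    -0.07217
  Equil       0.08468  2.2303e-05      0.1546
  solve Keq expr → x = -0.02406; check Q = 1.1500e-05
Then add 0.04217 M of C.
Step 2:
                    C           B           X
  Initial      0.1268  2.2303e-05      0.1546
  Change  -5.5244e-05  2.7622e-05  8.2866e-05
  Equil        0.1268  4.9925e-05      0.1547
  solve Keq expr → x = 2.7622e-05; check Q = 1.1500e-05

Direction: forward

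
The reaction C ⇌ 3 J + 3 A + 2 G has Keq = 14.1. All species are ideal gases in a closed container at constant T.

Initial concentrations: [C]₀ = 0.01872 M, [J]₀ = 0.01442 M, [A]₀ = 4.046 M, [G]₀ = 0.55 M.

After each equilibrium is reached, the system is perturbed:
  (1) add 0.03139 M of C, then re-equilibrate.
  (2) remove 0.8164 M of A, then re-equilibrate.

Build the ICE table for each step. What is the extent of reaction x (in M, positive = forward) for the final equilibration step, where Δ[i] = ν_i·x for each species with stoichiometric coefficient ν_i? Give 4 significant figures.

Q₀ = 0.003209 vs Keq = 14.1 ⇒ Q<K, forward
Step 1:
                  C         J         A         G
  I         0.01872   0.01442     4.046      0.55
  C        -0.01817   0.05451   0.05451   0.03634
  E       5.5054e-04   0.06893     4.101    0.5863
  solve Keq expr → x = 0.01817; check Q = 14.1
Then add 0.03139 M of C.
Step 2:
                  C         J         A         G
  I         0.03194   0.06893     4.101    0.5863
  C        -0.02549   0.07646   0.07646   0.05098
  E        0.006452    0.1454     4.177    0.6373
  solve Keq expr → x = 0.02549; check Q = 14.1
Then remove 0.8164 M of A.
Step 3:
                  C         J         A         G
  I        0.006452    0.1454     3.361    0.6373
  C       -0.002466  0.007397  0.007397  0.004932
  E        0.003986    0.1528     3.368    0.6422
  solve Keq expr → x = 0.002466; check Q = 14.1

x = 0.002466 M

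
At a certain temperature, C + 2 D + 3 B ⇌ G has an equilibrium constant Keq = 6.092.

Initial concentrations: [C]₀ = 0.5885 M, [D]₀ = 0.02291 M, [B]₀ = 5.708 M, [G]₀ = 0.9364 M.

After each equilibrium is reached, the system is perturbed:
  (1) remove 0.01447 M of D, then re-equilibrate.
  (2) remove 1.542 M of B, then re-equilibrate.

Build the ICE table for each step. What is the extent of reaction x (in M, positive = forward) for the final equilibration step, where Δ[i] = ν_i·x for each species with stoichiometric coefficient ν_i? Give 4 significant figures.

x = -0.01015 M

Q₀ = 16.3 vs Keq = 6.092 ⇒ Q>K, reverse
Step 1:
                  C         D         B         G
  Initial    0.5885   0.02291     5.708    0.9364
  Change   0.007001     0.014     0.021 -0.007001
  Equil      0.5955   0.03691     5.729    0.9294
  solve Keq expr → x = -0.007001; check Q = 6.092
Then remove 0.01447 M of D.
Step 2:
                  C         D         B         G
  Initial    0.5955   0.02244     5.729    0.9294
  Change    0.00696   0.01392   0.02088  -0.00696
  Equil      0.6025   0.03636      5.75    0.9224
  solve Keq expr → x = -0.00696; check Q = 6.092
Then remove 1.542 M of B.
Step 3:
                  C         D         B         G
  Initial    0.6025   0.03636     4.208    0.9224
  Change    0.01015    0.0203   0.03045  -0.01015
  Equil      0.6126   0.05666     4.238    0.9123
  solve Keq expr → x = -0.01015; check Q = 6.092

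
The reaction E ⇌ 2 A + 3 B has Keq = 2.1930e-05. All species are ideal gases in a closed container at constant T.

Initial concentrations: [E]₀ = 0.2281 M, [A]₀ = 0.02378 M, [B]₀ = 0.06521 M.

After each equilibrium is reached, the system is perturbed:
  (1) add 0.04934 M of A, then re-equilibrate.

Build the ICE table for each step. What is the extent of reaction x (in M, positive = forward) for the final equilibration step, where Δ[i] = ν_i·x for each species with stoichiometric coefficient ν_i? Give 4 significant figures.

x = -0.009211 M

Q₀ = 6.8745e-07 vs Keq = 2.1930e-05 ⇒ Q<K, forward
Step 1:
                  E         A         B
  init       0.2281   0.02378   0.06521
  Δ        -0.01619   0.03238   0.04858
  eq         0.2119   0.05616    0.1138
  solve Keq expr → x = 0.01619; check Q = 2.1930e-05
Then add 0.04934 M of A.
Step 2:
                  E         A         B
  init       0.2119    0.1055    0.1138
  Δ        0.009211  -0.01842  -0.02763
  eq         0.2211   0.08708   0.08615
  solve Keq expr → x = -0.009211; check Q = 2.1930e-05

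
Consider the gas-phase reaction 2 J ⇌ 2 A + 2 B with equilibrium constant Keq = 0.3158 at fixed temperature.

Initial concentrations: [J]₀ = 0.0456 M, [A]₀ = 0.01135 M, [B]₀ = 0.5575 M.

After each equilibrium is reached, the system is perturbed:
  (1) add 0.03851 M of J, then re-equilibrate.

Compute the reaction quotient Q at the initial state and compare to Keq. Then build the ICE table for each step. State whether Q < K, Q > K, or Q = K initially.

Q₀ = 0.01926; Q < K (proceeds forward)

Q₀ = 0.01926 vs Keq = 0.3158 ⇒ Q<K, forward
Step 1:
                   J          A          B
  Initial     0.0456    0.01135     0.5575
  Change    -0.01682    0.01682    0.01682
  Equil      0.02878    0.02817     0.5743
  solve Keq expr → x = 0.008408; check Q = 0.3158
Then add 0.03851 M of J.
Step 2:
                   J          A          B
  Initial    0.06729    0.02817     0.5743
  Change     -0.0183     0.0183     0.0183
  Equil        0.049    0.04646     0.5926
  solve Keq expr → x = 0.009149; check Q = 0.3158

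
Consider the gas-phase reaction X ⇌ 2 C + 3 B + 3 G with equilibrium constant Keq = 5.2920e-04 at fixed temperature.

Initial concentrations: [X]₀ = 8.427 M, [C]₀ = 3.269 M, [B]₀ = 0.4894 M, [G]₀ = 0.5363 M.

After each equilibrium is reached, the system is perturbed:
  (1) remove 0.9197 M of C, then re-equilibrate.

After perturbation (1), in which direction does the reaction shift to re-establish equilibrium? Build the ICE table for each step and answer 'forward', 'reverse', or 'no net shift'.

Direction: forward

Q₀ = 0.02293 vs Keq = 5.2920e-04 ⇒ Q>K, reverse
Step 1:
                    X           C           B           G
  Initial       8.427       3.269      0.4894      0.5363
  Change      0.07786     -0.1557     -0.2336     -0.2336
  Equil         8.505       3.113      0.2558      0.3027
  solve Keq expr → x = -0.07786; check Q = 5.2920e-04
Then remove 0.9197 M of C.
Step 2:
                    X           C           B           G
  Initial       8.505       2.194      0.2558      0.3027
  Change     -0.01108     0.02215     0.03323     0.03323
  Equil         8.494       2.216       0.289      0.3359
  solve Keq expr → x = 0.01108; check Q = 5.2920e-04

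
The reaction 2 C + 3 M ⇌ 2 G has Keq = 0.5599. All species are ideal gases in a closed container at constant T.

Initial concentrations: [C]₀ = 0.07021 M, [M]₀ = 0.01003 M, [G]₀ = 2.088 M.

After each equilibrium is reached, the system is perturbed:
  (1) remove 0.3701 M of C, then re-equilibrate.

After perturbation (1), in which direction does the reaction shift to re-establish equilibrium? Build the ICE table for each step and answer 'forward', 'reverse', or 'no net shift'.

Q₀ = 8.7652e+08 vs Keq = 0.5599 ⇒ Q>K, reverse
Step 1:
                    C           M           G
  I           0.07021     0.01003       2.088
  C            0.9089       1.363     -0.9089
  E            0.9791       1.373       1.179
  solve Keq expr → x = -0.4544; check Q = 0.5599
Then remove 0.3701 M of C.
Step 2:
                    C           M           G
  I             0.609       1.373       1.179
  C            0.1208      0.1812     -0.1208
  E            0.7298       1.555       1.058
  solve Keq expr → x = -0.06038; check Q = 0.5599

Direction: reverse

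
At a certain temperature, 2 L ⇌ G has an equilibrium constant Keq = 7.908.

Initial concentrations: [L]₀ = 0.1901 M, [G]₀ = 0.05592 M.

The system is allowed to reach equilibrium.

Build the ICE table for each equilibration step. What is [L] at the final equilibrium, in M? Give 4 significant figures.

Q₀ = 1.547 vs Keq = 7.908 ⇒ Q<K, forward
Step 1:
                  L         G
  I          0.1901   0.05592
  C        -0.07997   0.03999
  E          0.1101   0.09591
  solve Keq expr → x = 0.03999; check Q = 7.908

[L]_eq = 0.1101 M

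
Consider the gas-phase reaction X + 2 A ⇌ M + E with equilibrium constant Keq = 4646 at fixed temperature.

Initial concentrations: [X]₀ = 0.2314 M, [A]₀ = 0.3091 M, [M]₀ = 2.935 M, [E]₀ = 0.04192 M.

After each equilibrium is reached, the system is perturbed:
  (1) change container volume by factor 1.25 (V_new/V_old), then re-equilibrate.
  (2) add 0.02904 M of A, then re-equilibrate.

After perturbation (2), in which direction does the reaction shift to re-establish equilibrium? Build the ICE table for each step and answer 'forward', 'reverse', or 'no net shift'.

Direction: forward

Q₀ = 5.565 vs Keq = 4646 ⇒ Q<K, forward
Step 1:
                  X         A         M         E
  Initial    0.2314    0.3091     2.935   0.04192
  Change    -0.1369   -0.2737    0.1369    0.1369
  Equil     0.09453   0.03536     3.072    0.1788
  solve Keq expr → x = 0.1369; check Q = 4646
Then change container volume by factor 1.25 (V_new/V_old).
Step 2:
                  X         A         M         E
  Initial   0.07563   0.02829     2.457     0.143
  Change   0.001438  0.002876 -0.001438 -0.001438
  Equil     0.07706   0.03117     2.456    0.1416
  solve Keq expr → x = -0.001438; check Q = 4646
Then add 0.02904 M of A.
Step 3:
                  X         A         M         E
  Initial   0.07706   0.06021     2.456    0.1416
  Change   -0.01233  -0.02466   0.01233   0.01233
  Equil     0.06473   0.03554     2.468    0.1539
  solve Keq expr → x = 0.01233; check Q = 4646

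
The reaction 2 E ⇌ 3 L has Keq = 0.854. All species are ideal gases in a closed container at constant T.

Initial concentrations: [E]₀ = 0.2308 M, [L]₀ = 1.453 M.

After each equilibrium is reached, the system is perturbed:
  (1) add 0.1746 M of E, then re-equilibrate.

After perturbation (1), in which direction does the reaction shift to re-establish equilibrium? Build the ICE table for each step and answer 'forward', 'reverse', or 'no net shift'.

Q₀ = 57.59 vs Keq = 0.854 ⇒ Q>K, reverse
Step 1:
                    E           L
  init         0.2308       1.453
  Δ            0.4698     -0.7046
  eq           0.7006      0.7484
  solve Keq expr → x = -0.2349; check Q = 0.854
Then add 0.1746 M of E.
Step 2:
                    E           L
  init         0.8752      0.7484
  Δ          -0.05519     0.08279
  eq             0.82      0.8312
  solve Keq expr → x = 0.0276; check Q = 0.854

Direction: forward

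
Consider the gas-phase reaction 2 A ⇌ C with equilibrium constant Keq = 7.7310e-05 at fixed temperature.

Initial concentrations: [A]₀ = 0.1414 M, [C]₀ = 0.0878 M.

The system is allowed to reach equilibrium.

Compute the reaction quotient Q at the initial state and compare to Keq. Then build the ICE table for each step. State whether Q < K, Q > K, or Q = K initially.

Q₀ = 4.391 vs Keq = 7.7310e-05 ⇒ Q>K, reverse
Step 1:
                   A          C
  I           0.1414     0.0878
  C           0.1756   -0.08779
  E            0.317 7.7680e-06
  solve Keq expr → x = -0.08779; check Q = 7.7310e-05

Q₀ = 4.391; Q > K (proceeds reverse)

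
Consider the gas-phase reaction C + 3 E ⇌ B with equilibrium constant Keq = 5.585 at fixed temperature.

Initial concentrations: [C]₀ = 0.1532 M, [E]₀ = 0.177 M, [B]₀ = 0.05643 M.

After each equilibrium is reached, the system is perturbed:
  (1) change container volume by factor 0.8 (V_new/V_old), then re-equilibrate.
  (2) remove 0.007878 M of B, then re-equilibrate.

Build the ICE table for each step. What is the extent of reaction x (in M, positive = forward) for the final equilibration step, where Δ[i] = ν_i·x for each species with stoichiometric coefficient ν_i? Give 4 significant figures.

x = 0.003522 M

Q₀ = 66.42 vs Keq = 5.585 ⇒ Q>K, reverse
Step 1:
                   C          E          B
  I           0.1532      0.177    0.05643
  C          0.03385     0.1016   -0.03385
  E           0.1871     0.2786    0.02258
  solve Keq expr → x = -0.03385; check Q = 5.585
Then change container volume by factor 0.8 (V_new/V_old).
Step 2:
                   C          E          B
  I           0.2338     0.3482    0.02822
  C         -0.01089   -0.03266    0.01089
  E           0.2229     0.3155    0.03911
  solve Keq expr → x = 0.01089; check Q = 5.585
Then remove 0.007878 M of B.
Step 3:
                   C          E          B
  I           0.2229     0.3155    0.03123
  C        -0.003522   -0.01056   0.003522
  E           0.2194      0.305    0.03475
  solve Keq expr → x = 0.003522; check Q = 5.585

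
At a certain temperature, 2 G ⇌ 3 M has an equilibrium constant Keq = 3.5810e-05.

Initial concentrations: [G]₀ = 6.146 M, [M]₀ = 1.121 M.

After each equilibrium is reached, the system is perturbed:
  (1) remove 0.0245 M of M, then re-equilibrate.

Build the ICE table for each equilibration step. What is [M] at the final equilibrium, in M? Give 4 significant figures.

Q₀ = 0.03729 vs Keq = 3.5810e-05 ⇒ Q>K, reverse
Step 1:
                  G         M
  init        6.146     1.121
  Δ          0.6684    -1.003
  eq          6.814    0.1185
  solve Keq expr → x = -0.3342; check Q = 3.5810e-05
Then remove 0.0245 M of M.
Step 2:
                  G         M
  init        6.814   0.09397
  Δ        -0.01621   0.02431
  eq          6.798    0.1183
  solve Keq expr → x = 0.008104; check Q = 3.5810e-05

[M]_eq = 0.1183 M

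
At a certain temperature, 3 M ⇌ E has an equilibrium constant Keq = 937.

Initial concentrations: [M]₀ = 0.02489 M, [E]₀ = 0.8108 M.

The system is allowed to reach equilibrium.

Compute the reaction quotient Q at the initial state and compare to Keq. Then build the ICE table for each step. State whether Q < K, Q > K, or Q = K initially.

Q₀ = 5.2582e+04 vs Keq = 937 ⇒ Q>K, reverse
Step 1:
                    M           E
  I           0.02489      0.8108
  C           0.06949    -0.02316
  E           0.09438      0.7876
  solve Keq expr → x = -0.02316; check Q = 937

Q₀ = 5.2582e+04; Q > K (proceeds reverse)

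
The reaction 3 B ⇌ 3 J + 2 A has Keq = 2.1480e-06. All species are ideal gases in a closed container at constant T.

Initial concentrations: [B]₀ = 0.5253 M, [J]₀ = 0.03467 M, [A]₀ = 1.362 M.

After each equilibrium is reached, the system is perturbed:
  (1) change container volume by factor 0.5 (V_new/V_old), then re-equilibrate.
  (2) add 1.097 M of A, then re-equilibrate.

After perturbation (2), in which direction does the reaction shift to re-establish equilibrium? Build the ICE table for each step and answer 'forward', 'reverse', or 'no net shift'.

Direction: reverse

Q₀ = 5.3333e-04 vs Keq = 2.1480e-06 ⇒ Q>K, reverse
Step 1:
                    B           J           A
  Initial      0.5253     0.03467       1.362
  Change       0.0288     -0.0288     -0.0192
  Equil        0.5541    0.005874       1.343
  solve Keq expr → x = -0.009599; check Q = 2.1480e-06
Then change container volume by factor 0.5 (V_new/V_old).
Step 2:
                    B           J           A
  Initial       1.108     0.01175       2.686
  Change     0.004313   -0.004313   -0.002875
  Equil         1.113    0.007435       2.683
  solve Keq expr → x = -0.001438; check Q = 2.1480e-06
Then add 1.097 M of A.
Step 3:
                    B           J           A
  Initial       1.113    0.007435        3.78
  Change      0.00151    -0.00151   -0.001007
  Equil         1.114    0.005925       3.779
  solve Keq expr → x = -5.0330e-04; check Q = 2.1480e-06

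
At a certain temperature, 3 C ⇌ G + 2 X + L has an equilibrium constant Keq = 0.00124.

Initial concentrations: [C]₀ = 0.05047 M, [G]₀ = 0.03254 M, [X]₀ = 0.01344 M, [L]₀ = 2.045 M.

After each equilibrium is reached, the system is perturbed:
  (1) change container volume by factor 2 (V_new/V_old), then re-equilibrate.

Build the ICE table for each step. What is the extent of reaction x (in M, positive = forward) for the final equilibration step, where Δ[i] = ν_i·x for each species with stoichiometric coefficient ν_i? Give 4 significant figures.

Q₀ = 0.0935 vs Keq = 0.00124 ⇒ Q>K, reverse
Step 1:
                    C           G           X           L
  init        0.05047     0.03254     0.01344       2.045
  Δ           0.01629   -0.005429    -0.01086   -0.005429
  eq          0.06676     0.02711    0.002583        2.04
  solve Keq expr → x = -0.005429; check Q = 0.00124
Then change container volume by factor 2 (V_new/V_old).
Step 2:
                    C           G           X           L
  init        0.03338     0.01356    0.001291        1.02
  Δ       -6.9463e-04  2.3154e-04  4.6309e-04  2.3154e-04
  eq          0.03268     0.01379    0.001755        1.02
  solve Keq expr → x = 2.3154e-04; check Q = 0.00124

x = 2.3154e-04 M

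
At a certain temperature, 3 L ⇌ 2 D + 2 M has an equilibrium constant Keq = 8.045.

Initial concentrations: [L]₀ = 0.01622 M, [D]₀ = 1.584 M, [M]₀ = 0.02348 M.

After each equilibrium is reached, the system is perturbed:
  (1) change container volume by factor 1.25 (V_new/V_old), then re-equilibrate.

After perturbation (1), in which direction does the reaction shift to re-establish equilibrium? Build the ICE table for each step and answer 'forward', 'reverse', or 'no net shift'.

Direction: forward

Q₀ = 324.2 vs Keq = 8.045 ⇒ Q>K, reverse
Step 1:
                   L          D          M
  I          0.01622      1.584    0.02348
  C          0.01805   -0.01203   -0.01203
  E          0.03427      1.572    0.01145
  solve Keq expr → x = -0.006017; check Q = 8.045
Then change container volume by factor 1.25 (V_new/V_old).
Step 2:
                   L          D          M
  I          0.02742      1.258   0.009157
  C       -8.8058e-04 5.8705e-04 5.8705e-04
  E          0.02654      1.258   0.009745
  solve Keq expr → x = 2.9353e-04; check Q = 8.045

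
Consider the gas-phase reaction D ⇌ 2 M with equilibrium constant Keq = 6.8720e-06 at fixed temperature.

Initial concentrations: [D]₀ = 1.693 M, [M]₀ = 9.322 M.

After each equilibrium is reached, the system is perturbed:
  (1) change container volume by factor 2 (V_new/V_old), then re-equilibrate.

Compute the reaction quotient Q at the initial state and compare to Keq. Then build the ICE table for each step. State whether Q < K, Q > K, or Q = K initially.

Q₀ = 51.33; Q > K (proceeds reverse)

Q₀ = 51.33 vs Keq = 6.8720e-06 ⇒ Q>K, reverse
Step 1:
                  D         M
  I           1.693     9.322
  C           4.658    -9.315
  E           6.351  0.006606
  solve Keq expr → x = -4.658; check Q = 6.8720e-06
Then change container volume by factor 2 (V_new/V_old).
Step 2:
                  D         M
  I           3.175  0.003303
  C       -6.8384e-04  0.001368
  E           3.175  0.004671
  solve Keq expr → x = 6.8384e-04; check Q = 6.8720e-06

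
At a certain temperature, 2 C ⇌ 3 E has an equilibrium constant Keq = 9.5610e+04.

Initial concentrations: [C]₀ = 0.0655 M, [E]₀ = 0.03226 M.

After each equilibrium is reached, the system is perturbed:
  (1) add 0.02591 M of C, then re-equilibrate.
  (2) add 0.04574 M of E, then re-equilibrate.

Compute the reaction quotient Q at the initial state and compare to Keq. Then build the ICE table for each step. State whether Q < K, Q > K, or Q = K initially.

Q₀ = 0.007825; Q < K (proceeds forward)

Q₀ = 0.007825 vs Keq = 9.5610e+04 ⇒ Q<K, forward
Step 1:
                    C           E
  I            0.0655     0.03226
  C          -0.06535     0.09802
  E        1.5208e-04      0.1303
  solve Keq expr → x = 0.03267; check Q = 9.5610e+04
Then add 0.02591 M of C.
Step 2:
                    C           E
  I           0.02606      0.1303
  C          -0.02584     0.03876
  E        2.2476e-04       0.169
  solve Keq expr → x = 0.01292; check Q = 9.5610e+04
Then add 0.04574 M of E.
Step 3:
                    C           E
  I        2.2476e-04      0.2148
  C        9.6819e-05 -1.4523e-04
  E        3.2158e-04      0.2146
  solve Keq expr → x = -4.8410e-05; check Q = 9.5610e+04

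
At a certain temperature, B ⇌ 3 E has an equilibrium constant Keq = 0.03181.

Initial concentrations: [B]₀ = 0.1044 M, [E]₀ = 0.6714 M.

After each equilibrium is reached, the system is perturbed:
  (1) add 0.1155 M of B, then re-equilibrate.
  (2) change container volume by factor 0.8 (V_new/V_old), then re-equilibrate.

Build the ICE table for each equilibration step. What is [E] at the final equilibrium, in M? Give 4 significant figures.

Q₀ = 2.899 vs Keq = 0.03181 ⇒ Q>K, reverse
Step 1:
                  B         E
  init       0.1044    0.6714
  Δ          0.1563    -0.469
  eq         0.2607    0.2024
  solve Keq expr → x = -0.1563; check Q = 0.03181
Then add 0.1155 M of B.
Step 2:
                  B         E
  init       0.3762    0.2024
  Δ       -0.008214   0.02464
  eq          0.368    0.2271
  solve Keq expr → x = 0.008214; check Q = 0.03181
Then change container volume by factor 0.8 (V_new/V_old).
Step 3:
                  B         E
  init         0.46    0.2838
  Δ         0.01235  -0.03706
  eq         0.4724    0.2468
  solve Keq expr → x = -0.01235; check Q = 0.03181

[E]_eq = 0.2468 M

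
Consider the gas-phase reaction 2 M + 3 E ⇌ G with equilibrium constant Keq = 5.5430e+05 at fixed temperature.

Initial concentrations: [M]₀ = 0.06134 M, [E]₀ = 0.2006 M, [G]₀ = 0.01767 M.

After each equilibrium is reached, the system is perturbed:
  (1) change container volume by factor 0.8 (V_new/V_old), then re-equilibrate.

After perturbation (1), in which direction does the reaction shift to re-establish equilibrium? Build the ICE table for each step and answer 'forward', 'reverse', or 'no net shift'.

Direction: forward

Q₀ = 581.8 vs Keq = 5.5430e+05 ⇒ Q<K, forward
Step 1:
                    M           E           G
  Initial     0.06134      0.2006     0.01767
  Change     -0.05441    -0.08161      0.0272
  Equil      0.006932       0.119     0.04487
  solve Keq expr → x = 0.0272; check Q = 5.5430e+05
Then change container volume by factor 0.8 (V_new/V_old).
Step 2:
                    M           E           G
  Initial    0.008665      0.1487     0.05609
  Change    -0.002804   -0.004206    0.001402
  Equil      0.005861      0.1445     0.05749
  solve Keq expr → x = 0.001402; check Q = 5.5430e+05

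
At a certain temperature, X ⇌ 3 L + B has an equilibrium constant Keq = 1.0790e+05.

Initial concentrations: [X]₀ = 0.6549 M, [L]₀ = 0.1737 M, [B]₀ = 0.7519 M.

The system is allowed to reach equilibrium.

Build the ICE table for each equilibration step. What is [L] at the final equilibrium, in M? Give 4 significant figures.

[L]_eq = 2.138 M

Q₀ = 0.006017 vs Keq = 1.0790e+05 ⇒ Q<K, forward
Step 1:
                   X          L          B
  I           0.6549     0.1737     0.7519
  C          -0.6548      1.964     0.6548
  E       1.2741e-04      2.138      1.407
  solve Keq expr → x = 0.6548; check Q = 1.0790e+05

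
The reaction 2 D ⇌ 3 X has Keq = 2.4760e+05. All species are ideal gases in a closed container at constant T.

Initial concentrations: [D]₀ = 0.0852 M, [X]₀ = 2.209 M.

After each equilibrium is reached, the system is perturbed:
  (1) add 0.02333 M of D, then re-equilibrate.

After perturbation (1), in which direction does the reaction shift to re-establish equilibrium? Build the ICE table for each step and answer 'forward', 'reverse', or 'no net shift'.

Direction: forward

Q₀ = 1485 vs Keq = 2.4760e+05 ⇒ Q<K, forward
Step 1:
                    D           X
  I            0.0852       2.209
  C          -0.07807      0.1171
  E           0.00713       2.326
  solve Keq expr → x = 0.03904; check Q = 2.4760e+05
Then add 0.02333 M of D.
Step 2:
                    D           X
  I           0.03046       2.326
  C          -0.02317     0.03475
  E           0.00729       2.361
  solve Keq expr → x = 0.01158; check Q = 2.4760e+05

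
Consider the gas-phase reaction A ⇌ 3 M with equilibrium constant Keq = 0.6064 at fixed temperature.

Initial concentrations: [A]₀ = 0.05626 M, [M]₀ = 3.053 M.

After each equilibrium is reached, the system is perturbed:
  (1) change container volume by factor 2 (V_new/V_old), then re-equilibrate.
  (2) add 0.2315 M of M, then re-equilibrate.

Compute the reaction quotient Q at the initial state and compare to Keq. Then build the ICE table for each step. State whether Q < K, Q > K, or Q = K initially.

Q₀ = 505.8 vs Keq = 0.6064 ⇒ Q>K, reverse
Step 1:
                  A         M
  Initial   0.05626     3.053
  Change     0.7546    -2.264
  Equil      0.8108    0.7893
  solve Keq expr → x = -0.7546; check Q = 0.6064
Then change container volume by factor 2 (V_new/V_old).
Step 2:
                  A         M
  Initial    0.4054    0.3946
  Change   -0.06538    0.1961
  Equil        0.34    0.5908
  solve Keq expr → x = 0.06538; check Q = 0.6064
Then add 0.2315 M of M.
Step 3:
                  A         M
  Initial      0.34    0.8223
  Change    0.06529   -0.1959
  Equil      0.4053    0.6264
  solve Keq expr → x = -0.06529; check Q = 0.6064

Q₀ = 505.8; Q > K (proceeds reverse)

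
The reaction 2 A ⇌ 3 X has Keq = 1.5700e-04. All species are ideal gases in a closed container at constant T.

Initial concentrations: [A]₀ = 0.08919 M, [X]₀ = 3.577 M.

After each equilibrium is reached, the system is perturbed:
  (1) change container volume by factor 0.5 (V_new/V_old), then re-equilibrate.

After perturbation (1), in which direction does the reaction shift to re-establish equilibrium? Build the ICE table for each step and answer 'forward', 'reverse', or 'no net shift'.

Q₀ = 5753 vs Keq = 1.5700e-04 ⇒ Q>K, reverse
Step 1:
                    A           X
  I           0.08919       3.577
  C              2.32       -3.48
  E             2.409     0.09695
  solve Keq expr → x = -1.16; check Q = 1.5700e-04
Then change container volume by factor 0.5 (V_new/V_old).
Step 2:
                    A           X
  I             4.818      0.1939
  C           0.02629    -0.03944
  E             4.845      0.1545
  solve Keq expr → x = -0.01315; check Q = 1.5700e-04

Direction: reverse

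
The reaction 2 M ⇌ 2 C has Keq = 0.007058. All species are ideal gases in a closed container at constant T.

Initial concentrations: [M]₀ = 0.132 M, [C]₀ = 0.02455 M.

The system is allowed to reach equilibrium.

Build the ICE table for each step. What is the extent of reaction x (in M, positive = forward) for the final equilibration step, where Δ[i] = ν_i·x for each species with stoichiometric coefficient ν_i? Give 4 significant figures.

x = -0.006209 M

Q₀ = 0.03459 vs Keq = 0.007058 ⇒ Q>K, reverse
Step 1:
                  M         C
  init        0.132   0.02455
  Δ         0.01242  -0.01242
  eq         0.1444   0.01213
  solve Keq expr → x = -0.006209; check Q = 0.007058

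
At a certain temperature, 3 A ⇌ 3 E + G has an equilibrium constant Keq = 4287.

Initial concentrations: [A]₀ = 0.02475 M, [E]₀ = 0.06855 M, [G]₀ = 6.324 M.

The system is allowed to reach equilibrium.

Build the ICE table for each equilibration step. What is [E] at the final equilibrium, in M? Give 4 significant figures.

[E]_eq = 0.08376 M

Q₀ = 134.4 vs Keq = 4287 ⇒ Q<K, forward
Step 1:
                  A         E         G
  I         0.02475   0.06855     6.324
  C        -0.01521   0.01521  0.005071
  E        0.009538   0.08376     6.329
  solve Keq expr → x = 0.005071; check Q = 4287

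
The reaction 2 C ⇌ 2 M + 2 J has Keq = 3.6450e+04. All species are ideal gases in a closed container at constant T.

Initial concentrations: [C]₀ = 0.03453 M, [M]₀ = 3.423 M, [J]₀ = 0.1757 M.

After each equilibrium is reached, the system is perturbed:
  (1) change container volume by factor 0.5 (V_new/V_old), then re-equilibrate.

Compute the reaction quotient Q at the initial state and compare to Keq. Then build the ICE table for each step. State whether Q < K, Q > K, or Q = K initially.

Q₀ = 303.4 vs Keq = 3.6450e+04 ⇒ Q<K, forward
Step 1:
                    C           M           J
  init        0.03453       3.423      0.1757
  Δ          -0.03079     0.03079     0.03079
  eq         0.003736       3.454      0.2065
  solve Keq expr → x = 0.0154; check Q = 3.6450e+04
Then change container volume by factor 0.5 (V_new/V_old).
Step 2:
                    C           M           J
  init       0.007471       6.908       0.413
  Δ          0.007195   -0.007195   -0.007195
  eq          0.01467         6.9      0.4058
  solve Keq expr → x = -0.003598; check Q = 3.6450e+04

Q₀ = 303.4; Q < K (proceeds forward)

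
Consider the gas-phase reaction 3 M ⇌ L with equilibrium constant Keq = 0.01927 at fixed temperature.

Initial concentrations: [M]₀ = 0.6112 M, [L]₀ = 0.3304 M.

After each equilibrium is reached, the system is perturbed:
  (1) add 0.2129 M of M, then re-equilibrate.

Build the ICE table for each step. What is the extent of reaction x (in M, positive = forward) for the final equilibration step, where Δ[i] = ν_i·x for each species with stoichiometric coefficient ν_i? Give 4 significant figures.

Q₀ = 1.447 vs Keq = 0.01927 ⇒ Q>K, reverse
Step 1:
                   M          L
  I           0.6112     0.3304
  C           0.8213    -0.2738
  E            1.432    0.05664
  solve Keq expr → x = -0.2738; check Q = 0.01927
Then add 0.2129 M of M.
Step 2:
                   M          L
  I            1.645    0.05664
  C          -0.0603     0.0201
  E            1.585    0.07674
  solve Keq expr → x = 0.0201; check Q = 0.01927

x = 0.0201 M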